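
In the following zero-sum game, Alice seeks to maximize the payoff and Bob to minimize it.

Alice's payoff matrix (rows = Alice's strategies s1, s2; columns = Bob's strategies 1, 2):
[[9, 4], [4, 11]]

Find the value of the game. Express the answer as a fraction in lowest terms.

83/12

Row minima are 4 and 4, so Alice's maximin is 4; column maxima are 9 and 11, so Bob's minimax is 9. These differ, so the equilibrium is in mixed strategies.
Let Alice play s1 with probability p. Bob is indifferent when 9p + 4(1−p) = 4p + 11(1−p), giving p = 7/12.
Let Bob play 1 with probability q. Alice is indifferent when 9q + 4(1−q) = 4q + 11(1−q), giving q = 7/12.
The value is 9·(7/12) + (4)·(5/12) = 83/12.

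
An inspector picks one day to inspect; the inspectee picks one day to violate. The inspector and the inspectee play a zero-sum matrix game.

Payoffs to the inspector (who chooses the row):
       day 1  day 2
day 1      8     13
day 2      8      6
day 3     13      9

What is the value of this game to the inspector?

97/9

Row day 2 is strictly dominated by row day 3, so the inspector never plays it.
The remaining 2×2 game on (day 1, day 3) × (day 1, day 2) has no saddle point. Let the inspector play day 1 with probability p; indifference gives 8p + 13(1−p) = 13p + 9(1−p), so p = 4/9.
Similarly the inspectee's optimal q on day 1 is 4/9, and the value is 8·(4/9) + (13)·(5/9) = 97/9.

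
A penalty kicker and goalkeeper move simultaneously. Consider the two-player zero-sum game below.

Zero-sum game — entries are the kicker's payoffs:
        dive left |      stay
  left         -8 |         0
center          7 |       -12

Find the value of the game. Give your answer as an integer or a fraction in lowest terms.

-32/9

Row minima are -8 and -12, so the kicker's maximin is -8; column maxima are 7 and 0, so the goalkeeper's minimax is 0. These differ, so the equilibrium is in mixed strategies.
Let the kicker play left with probability p. The goalkeeper is indifferent when −8p + 7(1−p) = −12(1−p), giving p = 19/27.
Let the goalkeeper play dive left with probability q. The kicker is indifferent when −8q = 7q − 12(1−q), giving q = 4/9.
The value is -8·(4/9) + (0)·(5/9) = -32/9.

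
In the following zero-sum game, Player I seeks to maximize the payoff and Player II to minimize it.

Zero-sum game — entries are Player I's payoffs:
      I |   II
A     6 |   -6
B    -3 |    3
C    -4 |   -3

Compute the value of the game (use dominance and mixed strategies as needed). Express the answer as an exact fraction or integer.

Row C is strictly dominated by row B, so Player I never plays it.
The remaining 2×2 game on (A, B) × (I, II) has no saddle point. Let Player I play A with probability p; indifference gives 6p − 3(1−p) = −6p + 3(1−p), so p = 1/3.
Similarly Player II's optimal q on I is 1/2, and the value is 6·(1/2) + (-6)·(1/2) = 0.

0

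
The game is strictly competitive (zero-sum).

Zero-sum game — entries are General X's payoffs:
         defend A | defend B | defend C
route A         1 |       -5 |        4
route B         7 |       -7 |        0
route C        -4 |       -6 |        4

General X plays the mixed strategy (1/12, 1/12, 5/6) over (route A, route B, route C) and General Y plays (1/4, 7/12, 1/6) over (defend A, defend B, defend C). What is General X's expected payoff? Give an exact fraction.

-32/9

Against (1/4, 7/12, 1/6), each row's expected payoff is route A: -2; route B: -7/3; route C: -23/6.
Taking the (1/12, 1/12, 5/6)-weighted average: (1/12)·(-2) + (1/12)·(-7/3) + (5/6)·(-23/6) = -32/9.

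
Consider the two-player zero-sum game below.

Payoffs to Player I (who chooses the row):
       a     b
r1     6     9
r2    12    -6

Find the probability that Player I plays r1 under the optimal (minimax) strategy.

Row minima are 6 and -6, so Player I's maximin is 6; column maxima are 12 and 9, so Player II's minimax is 9. These differ, so the equilibrium is in mixed strategies.
Let Player I play r1 with probability p. Player II is indifferent when 6p + 12(1−p) = 9p − 6(1−p), giving p = 6/7.

6/7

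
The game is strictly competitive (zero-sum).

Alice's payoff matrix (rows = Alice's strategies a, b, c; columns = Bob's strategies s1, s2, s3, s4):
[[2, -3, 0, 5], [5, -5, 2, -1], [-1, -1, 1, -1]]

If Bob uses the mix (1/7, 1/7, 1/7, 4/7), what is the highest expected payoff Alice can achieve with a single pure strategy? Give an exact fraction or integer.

a: (2)·(1/7) + (-3)·(1/7) + (0)·(1/7) + (5)·(4/7) = 19/7.
b: (5)·(1/7) + (-5)·(1/7) + (2)·(1/7) + (-1)·(4/7) = -2/7.
c: (-1)·(1/7) + (-1)·(1/7) + (1)·(1/7) + (-1)·(4/7) = -5/7.
The best pure response is a with expected payoff 19/7.

19/7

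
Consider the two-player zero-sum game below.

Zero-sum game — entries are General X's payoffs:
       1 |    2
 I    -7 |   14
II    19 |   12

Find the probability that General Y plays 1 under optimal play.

Row minima are -7 and 12, so General X's maximin is 12; column maxima are 19 and 14, so General Y's minimax is 14. These differ, so the equilibrium is in mixed strategies.
Let General Y play 1 with probability q. General X is indifferent when −7q + 14(1−q) = 19q + 12(1−q), giving q = 1/14.

1/14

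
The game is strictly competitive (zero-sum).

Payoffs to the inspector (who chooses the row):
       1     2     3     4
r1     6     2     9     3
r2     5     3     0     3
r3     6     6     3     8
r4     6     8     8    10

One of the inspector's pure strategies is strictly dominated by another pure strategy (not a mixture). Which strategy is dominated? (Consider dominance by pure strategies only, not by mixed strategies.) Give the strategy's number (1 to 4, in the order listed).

Compare r2 with r3: 6 > 5, 6 > 3, 3 > 0, 8 > 3.
So r3 strictly dominates r2 for the inspector; r2 is strictly dominated.

2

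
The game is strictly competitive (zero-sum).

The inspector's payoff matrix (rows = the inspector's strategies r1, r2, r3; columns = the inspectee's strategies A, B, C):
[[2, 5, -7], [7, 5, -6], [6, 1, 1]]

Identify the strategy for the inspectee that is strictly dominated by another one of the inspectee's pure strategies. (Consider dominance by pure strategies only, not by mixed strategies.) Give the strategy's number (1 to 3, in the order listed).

1

The inspectee prefers columns that give the inspector less. Compare A with C: -7 < 2, -6 < 7, 1 < 6.
So C strictly dominates A for the inspectee; A is strictly dominated.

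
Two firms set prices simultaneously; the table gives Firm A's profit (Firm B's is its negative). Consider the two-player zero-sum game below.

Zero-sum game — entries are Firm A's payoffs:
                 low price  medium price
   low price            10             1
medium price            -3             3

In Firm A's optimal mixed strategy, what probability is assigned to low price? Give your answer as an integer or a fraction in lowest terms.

Row minima are 1 and -3, so Firm A's maximin is 1; column maxima are 10 and 3, so Firm B's minimax is 3. These differ, so the equilibrium is in mixed strategies.
Let Firm A play low price with probability p. Firm B is indifferent when 10p − 3(1−p) = p + 3(1−p), giving p = 2/5.

2/5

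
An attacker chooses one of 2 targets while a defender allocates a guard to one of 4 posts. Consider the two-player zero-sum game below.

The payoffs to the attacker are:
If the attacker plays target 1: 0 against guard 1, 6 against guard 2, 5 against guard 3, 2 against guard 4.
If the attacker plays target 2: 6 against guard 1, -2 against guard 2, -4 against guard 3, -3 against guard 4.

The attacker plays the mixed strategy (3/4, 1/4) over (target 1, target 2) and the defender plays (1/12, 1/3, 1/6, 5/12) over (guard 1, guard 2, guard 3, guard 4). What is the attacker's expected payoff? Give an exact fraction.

Against (1/12, 1/3, 1/6, 5/12), each row's expected payoff is target 1: 11/3; target 2: -25/12.
Taking the (3/4, 1/4)-weighted average: (3/4)·(11/3) + (1/4)·(-25/12) = 107/48.

107/48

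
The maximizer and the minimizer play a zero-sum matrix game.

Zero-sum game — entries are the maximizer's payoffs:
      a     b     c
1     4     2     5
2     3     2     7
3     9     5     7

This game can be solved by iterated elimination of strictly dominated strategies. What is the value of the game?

Row 1 is strictly dominated by row 3 (9>4, 5>2, 7>5); eliminate 1.
Column c is strictly dominated by b for the minimizer (2<7, 5<7); eliminate c.
Row 2 is strictly dominated by row 3 (9>3, 5>2); eliminate 2.
Column a is strictly dominated by b for the minimizer (5<9); eliminate a.
Only (3, b) remains, with payoff 5.

5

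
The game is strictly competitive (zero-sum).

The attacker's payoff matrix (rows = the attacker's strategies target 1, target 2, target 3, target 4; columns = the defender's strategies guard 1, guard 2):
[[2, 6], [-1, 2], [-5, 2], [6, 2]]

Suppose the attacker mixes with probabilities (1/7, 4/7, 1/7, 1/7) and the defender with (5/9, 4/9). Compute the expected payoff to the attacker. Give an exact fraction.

67/63

Against (5/9, 4/9), each row's expected payoff is target 1: 34/9; target 2: 1/3; target 3: -17/9; target 4: 38/9.
Taking the (1/7, 4/7, 1/7, 1/7)-weighted average: (1/7)·(34/9) + (4/7)·(1/3) + (1/7)·(-17/9) + (1/7)·(38/9) = 67/63.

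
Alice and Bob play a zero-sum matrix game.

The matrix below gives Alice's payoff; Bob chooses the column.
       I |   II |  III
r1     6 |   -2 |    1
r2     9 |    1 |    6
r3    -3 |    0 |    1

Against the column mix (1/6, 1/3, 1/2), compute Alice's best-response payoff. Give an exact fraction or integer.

29/6

r1: (6)·(1/6) + (-2)·(1/3) + (1)·(1/2) = 5/6.
r2: (9)·(1/6) + (1)·(1/3) + (6)·(1/2) = 29/6.
r3: (-3)·(1/6) + (0)·(1/3) + (1)·(1/2) = 0.
The best pure response is r2 with expected payoff 29/6.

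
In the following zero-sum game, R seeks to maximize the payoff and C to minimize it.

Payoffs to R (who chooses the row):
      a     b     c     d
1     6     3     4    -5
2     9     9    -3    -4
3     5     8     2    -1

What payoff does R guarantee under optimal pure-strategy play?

Row minima: -5, -4, -1 → R's maximin is -1.
Column maxima: 9, 9, 4, -1 → C's minimax is -1.
They coincide at (3, d), so the value is -1.

-1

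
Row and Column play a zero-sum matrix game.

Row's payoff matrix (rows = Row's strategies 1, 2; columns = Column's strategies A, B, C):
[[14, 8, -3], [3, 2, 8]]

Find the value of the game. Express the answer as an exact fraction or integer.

70/17

Column A is strictly dominated by B for Column (it gives Row more in every row).
The remaining 2×2 game on (1, 2) × (B, C) has no saddle point. Let Row play 1 with probability p; indifference gives 8p + 2(1−p) = −3p + 8(1−p), so p = 6/17.
Similarly Column's optimal q on B is 11/17, and the value is 8·(11/17) + (-3)·(6/17) = 70/17.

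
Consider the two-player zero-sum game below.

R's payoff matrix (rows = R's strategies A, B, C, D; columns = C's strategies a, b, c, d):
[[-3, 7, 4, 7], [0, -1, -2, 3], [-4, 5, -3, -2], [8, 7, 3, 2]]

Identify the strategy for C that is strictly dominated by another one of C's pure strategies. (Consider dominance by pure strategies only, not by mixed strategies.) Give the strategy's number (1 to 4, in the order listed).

2

C prefers columns that give R less. Compare b with c: 4 < 7, -2 < -1, -3 < 5, 3 < 7.
So c strictly dominates b for C; b is strictly dominated.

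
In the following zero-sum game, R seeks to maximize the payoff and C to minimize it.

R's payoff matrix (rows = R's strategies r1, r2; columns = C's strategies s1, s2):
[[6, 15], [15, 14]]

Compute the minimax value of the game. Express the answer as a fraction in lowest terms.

141/10

Row minima are 6 and 14, so R's maximin is 14; column maxima are 15 and 15, so C's minimax is 15. These differ, so the equilibrium is in mixed strategies.
Let R play r1 with probability p. C is indifferent when 6p + 15(1−p) = 15p + 14(1−p), giving p = 1/10.
Let C play s1 with probability q. R is indifferent when 6q + 15(1−q) = 15q + 14(1−q), giving q = 1/10.
The value is 6·(1/10) + (15)·(9/10) = 141/10.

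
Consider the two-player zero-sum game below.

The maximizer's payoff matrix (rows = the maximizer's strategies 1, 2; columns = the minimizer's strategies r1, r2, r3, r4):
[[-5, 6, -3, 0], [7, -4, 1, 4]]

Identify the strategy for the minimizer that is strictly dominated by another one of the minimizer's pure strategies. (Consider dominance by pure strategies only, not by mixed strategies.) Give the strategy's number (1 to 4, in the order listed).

4

The minimizer prefers columns that give the maximizer less. Compare r4 with r3: -3 < 0, 1 < 4.
So r3 strictly dominates r4 for the minimizer; r4 is strictly dominated.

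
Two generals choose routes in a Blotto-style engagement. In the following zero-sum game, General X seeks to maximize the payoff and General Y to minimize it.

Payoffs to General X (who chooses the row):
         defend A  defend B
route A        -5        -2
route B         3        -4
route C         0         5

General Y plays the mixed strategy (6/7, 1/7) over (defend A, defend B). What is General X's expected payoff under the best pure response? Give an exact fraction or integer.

route A: (-5)·(6/7) + (-2)·(1/7) = -32/7.
route B: (3)·(6/7) + (-4)·(1/7) = 2.
route C: (0)·(6/7) + (5)·(1/7) = 5/7.
The best pure response is route B with expected payoff 2.

2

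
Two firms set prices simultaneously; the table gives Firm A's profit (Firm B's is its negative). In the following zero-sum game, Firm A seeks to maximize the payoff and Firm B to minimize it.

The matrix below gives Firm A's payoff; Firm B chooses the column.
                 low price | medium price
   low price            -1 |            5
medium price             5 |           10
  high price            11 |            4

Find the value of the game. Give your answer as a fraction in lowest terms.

15/2

Row low price is strictly dominated by row medium price, so Firm A never plays it.
The remaining 2×2 game on (medium price, high price) × (low price, medium price) has no saddle point. Let Firm A play medium price with probability p; indifference gives 5p + 11(1−p) = 10p + 4(1−p), so p = 7/12.
Similarly Firm B's optimal q on low price is 1/2, and the value is 5·(1/2) + (10)·(1/2) = 15/2.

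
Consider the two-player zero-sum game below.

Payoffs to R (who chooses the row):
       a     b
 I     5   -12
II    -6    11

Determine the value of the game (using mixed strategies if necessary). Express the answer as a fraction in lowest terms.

-1/2

Row minima are -12 and -6, so R's maximin is -6; column maxima are 5 and 11, so C's minimax is 5. These differ, so the equilibrium is in mixed strategies.
Let R play I with probability p. C is indifferent when 5p − 6(1−p) = −12p + 11(1−p), giving p = 1/2.
Let C play a with probability q. R is indifferent when 5q − 12(1−q) = −6q + 11(1−q), giving q = 23/34.
The value is 5·(23/34) + (-12)·(11/34) = -1/2.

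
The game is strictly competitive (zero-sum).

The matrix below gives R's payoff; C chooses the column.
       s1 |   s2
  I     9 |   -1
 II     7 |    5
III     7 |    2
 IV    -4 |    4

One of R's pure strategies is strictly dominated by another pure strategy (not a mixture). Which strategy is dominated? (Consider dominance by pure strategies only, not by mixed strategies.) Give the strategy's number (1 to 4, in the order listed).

4

Compare IV with II: 7 > -4, 5 > 4.
So II strictly dominates IV for R; IV is strictly dominated.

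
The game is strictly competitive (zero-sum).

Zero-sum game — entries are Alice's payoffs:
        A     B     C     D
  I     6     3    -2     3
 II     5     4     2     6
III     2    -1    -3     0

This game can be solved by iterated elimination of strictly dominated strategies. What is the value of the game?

2

Column D is strictly dominated by C for Bob (-2<3, 2<6, -3<0); eliminate D.
Row III is strictly dominated by row I (6>2, 3>-1, -2>-3); eliminate III.
Column B is strictly dominated by C for Bob (-2<3, 2<4); eliminate B.
Column A is strictly dominated by C for Bob (-2<6, 2<5); eliminate A.
Row I is strictly dominated by row II (2>-2); eliminate I.
Only (II, C) remains, with payoff 2.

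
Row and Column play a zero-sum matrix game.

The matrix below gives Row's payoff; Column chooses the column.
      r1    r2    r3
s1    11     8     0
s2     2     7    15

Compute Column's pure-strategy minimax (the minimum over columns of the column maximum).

The worst case (largest entry) in each column is r1: 11, r2: 8, r3: 15.
The best (smallest) of these is 8.

8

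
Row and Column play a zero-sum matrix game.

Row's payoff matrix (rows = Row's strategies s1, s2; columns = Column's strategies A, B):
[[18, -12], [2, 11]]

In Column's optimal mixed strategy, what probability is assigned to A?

23/39

Row minima are -12 and 2, so Row's maximin is 2; column maxima are 18 and 11, so Column's minimax is 11. These differ, so the equilibrium is in mixed strategies.
Let Column play A with probability q. Row is indifferent when 18q − 12(1−q) = 2q + 11(1−q), giving q = 23/39.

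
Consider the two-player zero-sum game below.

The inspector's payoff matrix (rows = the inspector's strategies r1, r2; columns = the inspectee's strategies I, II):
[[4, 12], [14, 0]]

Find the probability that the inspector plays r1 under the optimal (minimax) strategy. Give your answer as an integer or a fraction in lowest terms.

Row minima are 4 and 0, so the inspector's maximin is 4; column maxima are 14 and 12, so the inspectee's minimax is 12. These differ, so the equilibrium is in mixed strategies.
Let the inspector play r1 with probability p. The inspectee is indifferent when 4p + 14(1−p) = 12p, giving p = 7/11.

7/11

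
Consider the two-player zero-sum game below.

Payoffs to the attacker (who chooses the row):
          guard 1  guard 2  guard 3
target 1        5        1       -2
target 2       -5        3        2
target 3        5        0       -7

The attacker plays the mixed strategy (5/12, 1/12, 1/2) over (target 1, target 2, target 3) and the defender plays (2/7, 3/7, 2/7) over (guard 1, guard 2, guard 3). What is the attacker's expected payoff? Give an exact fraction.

Against (2/7, 3/7, 2/7), each row's expected payoff is target 1: 9/7; target 2: 3/7; target 3: -4/7.
Taking the (5/12, 1/12, 1/2)-weighted average: (5/12)·(9/7) + (1/12)·(3/7) + (1/2)·(-4/7) = 2/7.

2/7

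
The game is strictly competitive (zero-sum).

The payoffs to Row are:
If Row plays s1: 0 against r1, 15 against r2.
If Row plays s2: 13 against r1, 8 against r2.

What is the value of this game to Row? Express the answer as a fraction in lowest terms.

Row minima are 0 and 8, so Row's maximin is 8; column maxima are 13 and 15, so Column's minimax is 13. These differ, so the equilibrium is in mixed strategies.
Let Row play s1 with probability p. Column is indifferent when 13(1−p) = 15p + 8(1−p), giving p = 1/4.
Let Column play r1 with probability q. Row is indifferent when 15(1−q) = 13q + 8(1−q), giving q = 7/20.
The value is 0·(7/20) + (15)·(13/20) = 39/4.

39/4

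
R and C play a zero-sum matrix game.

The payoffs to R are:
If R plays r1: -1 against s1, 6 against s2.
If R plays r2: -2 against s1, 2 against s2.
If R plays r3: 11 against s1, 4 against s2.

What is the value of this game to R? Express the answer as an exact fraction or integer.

Row r2 is strictly dominated by row r1, so R never plays it.
The remaining 2×2 game on (r1, r3) × (s1, s2) has no saddle point. Let R play r1 with probability p; indifference gives −p + 11(1−p) = 6p + 4(1−p), so p = 1/2.
Similarly C's optimal q on s1 is 1/7, and the value is -1·(1/7) + (6)·(6/7) = 5.

5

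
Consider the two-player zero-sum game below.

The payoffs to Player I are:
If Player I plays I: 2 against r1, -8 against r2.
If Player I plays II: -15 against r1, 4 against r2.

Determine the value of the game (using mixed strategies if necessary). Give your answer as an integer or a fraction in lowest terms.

Row minima are -8 and -15, so Player I's maximin is -8; column maxima are 2 and 4, so Player II's minimax is 2. These differ, so the equilibrium is in mixed strategies.
Let Player I play I with probability p. Player II is indifferent when 2p − 15(1−p) = −8p + 4(1−p), giving p = 19/29.
Let Player II play r1 with probability q. Player I is indifferent when 2q − 8(1−q) = −15q + 4(1−q), giving q = 12/29.
The value is 2·(12/29) + (-8)·(17/29) = -112/29.

-112/29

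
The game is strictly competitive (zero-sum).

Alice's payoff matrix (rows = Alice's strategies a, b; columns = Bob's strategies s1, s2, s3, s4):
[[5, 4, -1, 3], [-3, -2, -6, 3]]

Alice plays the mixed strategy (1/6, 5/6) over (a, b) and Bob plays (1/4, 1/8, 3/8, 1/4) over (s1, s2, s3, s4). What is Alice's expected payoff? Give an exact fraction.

-83/48

Against (1/4, 1/8, 3/8, 1/4), each row's expected payoff is a: 17/8; b: -5/2.
Taking the (1/6, 5/6)-weighted average: (1/6)·(17/8) + (5/6)·(-5/2) = -83/48.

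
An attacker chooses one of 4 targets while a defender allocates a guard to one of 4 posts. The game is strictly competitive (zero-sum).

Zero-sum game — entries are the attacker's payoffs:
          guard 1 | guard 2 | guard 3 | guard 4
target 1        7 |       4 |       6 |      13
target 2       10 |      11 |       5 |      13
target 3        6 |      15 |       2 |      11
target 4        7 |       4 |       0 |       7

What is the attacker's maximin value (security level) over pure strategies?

5

The worst-case payoff for each row is target 1: 4, target 2: 5, target 3: 2, target 4: 0.
The best of these is 5.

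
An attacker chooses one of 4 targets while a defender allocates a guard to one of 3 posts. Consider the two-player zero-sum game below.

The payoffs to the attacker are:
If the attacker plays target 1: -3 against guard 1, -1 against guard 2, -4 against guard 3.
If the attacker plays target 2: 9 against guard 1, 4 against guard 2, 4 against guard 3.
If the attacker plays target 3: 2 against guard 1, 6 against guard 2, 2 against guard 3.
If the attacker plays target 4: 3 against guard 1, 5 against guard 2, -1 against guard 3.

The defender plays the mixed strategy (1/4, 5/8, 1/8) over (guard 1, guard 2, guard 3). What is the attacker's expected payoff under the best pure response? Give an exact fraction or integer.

21/4

target 1: (-3)·(1/4) + (-1)·(5/8) + (-4)·(1/8) = -15/8.
target 2: (9)·(1/4) + (4)·(5/8) + (4)·(1/8) = 21/4.
target 3: (2)·(1/4) + (6)·(5/8) + (2)·(1/8) = 9/2.
target 4: (3)·(1/4) + (5)·(5/8) + (-1)·(1/8) = 15/4.
The best pure response is target 2 with expected payoff 21/4.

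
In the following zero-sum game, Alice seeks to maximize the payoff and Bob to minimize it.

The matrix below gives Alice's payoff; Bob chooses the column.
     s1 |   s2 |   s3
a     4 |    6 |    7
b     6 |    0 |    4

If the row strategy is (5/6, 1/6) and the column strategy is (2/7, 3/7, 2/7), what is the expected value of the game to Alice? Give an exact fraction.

Against (2/7, 3/7, 2/7), each row's expected payoff is a: 40/7; b: 20/7.
Taking the (5/6, 1/6)-weighted average: (5/6)·(40/7) + (1/6)·(20/7) = 110/21.

110/21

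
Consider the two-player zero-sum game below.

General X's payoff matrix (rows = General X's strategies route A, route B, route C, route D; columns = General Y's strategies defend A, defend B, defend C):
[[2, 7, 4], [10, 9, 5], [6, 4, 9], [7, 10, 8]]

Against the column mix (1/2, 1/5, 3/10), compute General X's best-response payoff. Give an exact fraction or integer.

route A: (2)·(1/2) + (7)·(1/5) + (4)·(3/10) = 18/5.
route B: (10)·(1/2) + (9)·(1/5) + (5)·(3/10) = 83/10.
route C: (6)·(1/2) + (4)·(1/5) + (9)·(3/10) = 13/2.
route D: (7)·(1/2) + (10)·(1/5) + (8)·(3/10) = 79/10.
The best pure response is route B with expected payoff 83/10.

83/10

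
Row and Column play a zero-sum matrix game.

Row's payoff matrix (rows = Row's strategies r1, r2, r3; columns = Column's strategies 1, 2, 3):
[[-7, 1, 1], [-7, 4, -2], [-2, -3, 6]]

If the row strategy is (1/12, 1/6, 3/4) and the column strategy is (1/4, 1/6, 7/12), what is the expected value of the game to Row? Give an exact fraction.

17/12

Against (1/4, 1/6, 7/12), each row's expected payoff is r1: -1; r2: -9/4; r3: 5/2.
Taking the (1/12, 1/6, 3/4)-weighted average: (1/12)·(-1) + (1/6)·(-9/4) + (3/4)·(5/2) = 17/12.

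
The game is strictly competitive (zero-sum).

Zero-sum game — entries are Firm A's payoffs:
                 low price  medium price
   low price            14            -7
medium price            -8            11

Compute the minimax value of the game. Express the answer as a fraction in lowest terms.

Row minima are -7 and -8, so Firm A's maximin is -7; column maxima are 14 and 11, so Firm B's minimax is 11. These differ, so the equilibrium is in mixed strategies.
Let Firm A play low price with probability p. Firm B is indifferent when 14p − 8(1−p) = −7p + 11(1−p), giving p = 19/40.
Let Firm B play low price with probability q. Firm A is indifferent when 14q − 7(1−q) = −8q + 11(1−q), giving q = 9/20.
The value is 14·(9/20) + (-7)·(11/20) = 49/20.

49/20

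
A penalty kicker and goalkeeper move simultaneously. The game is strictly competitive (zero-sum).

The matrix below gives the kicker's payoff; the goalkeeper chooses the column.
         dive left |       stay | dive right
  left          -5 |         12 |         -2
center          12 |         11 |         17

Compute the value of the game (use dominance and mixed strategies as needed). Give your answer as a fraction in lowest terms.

199/18

Column dive right is strictly dominated by dive left for the goalkeeper (it gives the kicker more in every row).
The remaining 2×2 game on (left, center) × (dive left, stay) has no saddle point. Let the kicker play left with probability p; indifference gives −5p + 12(1−p) = 12p + 11(1−p), so p = 1/18.
Similarly the goalkeeper's optimal q on dive left is 1/18, and the value is -5·(1/18) + (12)·(17/18) = 199/18.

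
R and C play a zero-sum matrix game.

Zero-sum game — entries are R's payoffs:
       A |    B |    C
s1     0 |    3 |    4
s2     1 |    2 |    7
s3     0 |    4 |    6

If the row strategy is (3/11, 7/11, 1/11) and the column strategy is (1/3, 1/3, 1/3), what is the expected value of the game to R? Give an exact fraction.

Against (1/3, 1/3, 1/3), each row's expected payoff is s1: 7/3; s2: 10/3; s3: 10/3.
Taking the (3/11, 7/11, 1/11)-weighted average: (3/11)·(7/3) + (7/11)·(10/3) + (1/11)·(10/3) = 101/33.

101/33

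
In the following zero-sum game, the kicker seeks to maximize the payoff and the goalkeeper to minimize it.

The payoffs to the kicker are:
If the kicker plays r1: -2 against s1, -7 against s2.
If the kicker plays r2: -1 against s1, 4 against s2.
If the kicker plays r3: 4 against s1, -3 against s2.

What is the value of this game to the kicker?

Row r1 is strictly dominated by row r3, so the kicker never plays it.
The remaining 2×2 game on (r2, r3) × (s1, s2) has no saddle point. Let the kicker play r2 with probability p; indifference gives −p + 4(1−p) = 4p − 3(1−p), so p = 7/12.
Similarly the goalkeeper's optimal q on s1 is 7/12, and the value is -1·(7/12) + (4)·(5/12) = 13/12.

13/12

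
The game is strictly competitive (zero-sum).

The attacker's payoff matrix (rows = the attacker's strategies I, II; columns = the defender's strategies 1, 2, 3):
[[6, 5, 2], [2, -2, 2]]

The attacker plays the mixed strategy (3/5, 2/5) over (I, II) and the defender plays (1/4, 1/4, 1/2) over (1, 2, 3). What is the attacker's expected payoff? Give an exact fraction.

Against (1/4, 1/4, 1/2), each row's expected payoff is I: 15/4; II: 1.
Taking the (3/5, 2/5)-weighted average: (3/5)·(15/4) + (2/5)·(1) = 53/20.

53/20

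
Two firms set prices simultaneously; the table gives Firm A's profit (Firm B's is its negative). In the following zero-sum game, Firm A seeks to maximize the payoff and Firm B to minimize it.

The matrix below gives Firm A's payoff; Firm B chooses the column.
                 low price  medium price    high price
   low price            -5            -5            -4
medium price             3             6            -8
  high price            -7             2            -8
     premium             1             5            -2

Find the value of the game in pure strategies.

Row minima: -5, -8, -8, -2 → Firm A's maximin is -2.
Column maxima: 3, 6, -2 → Firm B's minimax is -2.
They coincide at (premium, high price), so the value is -2.

-2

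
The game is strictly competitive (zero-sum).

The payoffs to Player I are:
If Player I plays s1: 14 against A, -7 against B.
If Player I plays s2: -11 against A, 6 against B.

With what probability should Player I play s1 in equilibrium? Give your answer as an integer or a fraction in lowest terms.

Row minima are -7 and -11, so Player I's maximin is -7; column maxima are 14 and 6, so Player II's minimax is 6. These differ, so the equilibrium is in mixed strategies.
Let Player I play s1 with probability p. Player II is indifferent when 14p − 11(1−p) = −7p + 6(1−p), giving p = 17/38.

17/38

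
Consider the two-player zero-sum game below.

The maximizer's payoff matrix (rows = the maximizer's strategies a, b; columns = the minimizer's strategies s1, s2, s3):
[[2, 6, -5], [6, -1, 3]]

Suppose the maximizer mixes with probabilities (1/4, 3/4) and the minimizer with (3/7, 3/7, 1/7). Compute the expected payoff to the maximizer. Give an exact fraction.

73/28

Against (3/7, 3/7, 1/7), each row's expected payoff is a: 19/7; b: 18/7.
Taking the (1/4, 3/4)-weighted average: (1/4)·(19/7) + (3/4)·(18/7) = 73/28.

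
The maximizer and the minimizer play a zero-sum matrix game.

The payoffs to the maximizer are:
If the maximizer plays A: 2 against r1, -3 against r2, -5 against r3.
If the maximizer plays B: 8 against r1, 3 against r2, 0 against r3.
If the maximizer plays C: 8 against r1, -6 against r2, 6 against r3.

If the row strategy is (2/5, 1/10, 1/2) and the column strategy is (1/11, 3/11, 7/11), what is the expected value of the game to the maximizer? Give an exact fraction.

Against (1/11, 3/11, 7/11), each row's expected payoff is A: -42/11; B: 17/11; C: 32/11.
Taking the (2/5, 1/10, 1/2)-weighted average: (2/5)·(-42/11) + (1/10)·(17/11) + (1/2)·(32/11) = 9/110.

9/110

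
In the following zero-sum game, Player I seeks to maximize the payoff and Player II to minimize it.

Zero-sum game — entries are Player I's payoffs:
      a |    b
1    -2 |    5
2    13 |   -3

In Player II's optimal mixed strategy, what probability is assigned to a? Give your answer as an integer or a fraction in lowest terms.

Row minima are -2 and -3, so Player I's maximin is -2; column maxima are 13 and 5, so Player II's minimax is 5. These differ, so the equilibrium is in mixed strategies.
Let Player II play a with probability q. Player I is indifferent when −2q + 5(1−q) = 13q − 3(1−q), giving q = 8/23.

8/23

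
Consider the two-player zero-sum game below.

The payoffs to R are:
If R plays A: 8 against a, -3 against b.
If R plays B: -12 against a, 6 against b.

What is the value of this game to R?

12/29

Row minima are -3 and -12, so R's maximin is -3; column maxima are 8 and 6, so C's minimax is 6. These differ, so the equilibrium is in mixed strategies.
Let R play A with probability p. C is indifferent when 8p − 12(1−p) = −3p + 6(1−p), giving p = 18/29.
Let C play a with probability q. R is indifferent when 8q − 3(1−q) = −12q + 6(1−q), giving q = 9/29.
The value is 8·(9/29) + (-3)·(20/29) = 12/29.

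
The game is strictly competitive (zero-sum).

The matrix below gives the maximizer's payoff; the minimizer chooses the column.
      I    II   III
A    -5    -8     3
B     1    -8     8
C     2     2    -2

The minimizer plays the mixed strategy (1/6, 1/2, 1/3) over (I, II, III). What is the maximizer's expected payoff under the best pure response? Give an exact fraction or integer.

A: (-5)·(1/6) + (-8)·(1/2) + (3)·(1/3) = -23/6.
B: (1)·(1/6) + (-8)·(1/2) + (8)·(1/3) = -7/6.
C: (2)·(1/6) + (2)·(1/2) + (-2)·(1/3) = 2/3.
The best pure response is C with expected payoff 2/3.

2/3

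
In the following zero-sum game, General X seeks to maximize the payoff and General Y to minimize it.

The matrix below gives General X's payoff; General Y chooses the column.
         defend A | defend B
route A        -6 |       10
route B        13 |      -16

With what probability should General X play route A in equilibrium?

Row minima are -6 and -16, so General X's maximin is -6; column maxima are 13 and 10, so General Y's minimax is 10. These differ, so the equilibrium is in mixed strategies.
Let General X play route A with probability p. General Y is indifferent when −6p + 13(1−p) = 10p − 16(1−p), giving p = 29/45.

29/45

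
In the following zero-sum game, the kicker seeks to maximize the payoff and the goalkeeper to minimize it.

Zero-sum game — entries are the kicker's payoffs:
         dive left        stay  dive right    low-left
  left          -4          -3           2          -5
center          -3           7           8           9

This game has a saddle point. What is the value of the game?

-3

Row minima: -5, -3 → the kicker's maximin is -3.
Column maxima: -3, 7, 8, 9 → the goalkeeper's minimax is -3.
They coincide at (center, dive left), so the value is -3.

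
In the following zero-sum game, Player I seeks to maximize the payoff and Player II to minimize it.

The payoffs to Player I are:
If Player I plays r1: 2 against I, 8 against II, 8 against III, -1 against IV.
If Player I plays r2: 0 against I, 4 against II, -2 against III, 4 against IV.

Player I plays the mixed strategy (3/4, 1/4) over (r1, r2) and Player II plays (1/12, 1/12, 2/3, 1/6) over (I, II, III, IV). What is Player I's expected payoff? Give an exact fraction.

53/12

Against (1/12, 1/12, 2/3, 1/6), each row's expected payoff is r1: 6; r2: -1/3.
Taking the (3/4, 1/4)-weighted average: (3/4)·(6) + (1/4)·(-1/3) = 53/12.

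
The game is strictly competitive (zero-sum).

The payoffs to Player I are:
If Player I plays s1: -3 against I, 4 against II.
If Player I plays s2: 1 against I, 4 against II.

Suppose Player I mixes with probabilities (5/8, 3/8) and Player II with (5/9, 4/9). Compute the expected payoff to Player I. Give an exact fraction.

17/18

Against (5/9, 4/9), each row's expected payoff is s1: 1/9; s2: 7/3.
Taking the (5/8, 3/8)-weighted average: (5/8)·(1/9) + (3/8)·(7/3) = 17/18.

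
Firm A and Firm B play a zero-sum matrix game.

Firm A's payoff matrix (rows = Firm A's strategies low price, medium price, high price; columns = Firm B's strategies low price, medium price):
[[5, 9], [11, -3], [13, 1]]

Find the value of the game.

7

Row medium price is strictly dominated by row high price, so Firm A never plays it.
The remaining 2×2 game on (low price, high price) × (low price, medium price) has no saddle point. Let Firm A play low price with probability p; indifference gives 5p + 13(1−p) = 9p + (1−p), so p = 3/4.
Similarly Firm B's optimal q on low price is 1/2, and the value is 5·(1/2) + (9)·(1/2) = 7.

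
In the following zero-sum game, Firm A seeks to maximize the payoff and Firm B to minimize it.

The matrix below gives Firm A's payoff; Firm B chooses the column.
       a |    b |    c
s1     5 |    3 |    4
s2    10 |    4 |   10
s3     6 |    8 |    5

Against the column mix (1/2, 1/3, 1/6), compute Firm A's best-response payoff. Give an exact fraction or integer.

s1: (5)·(1/2) + (3)·(1/3) + (4)·(1/6) = 25/6.
s2: (10)·(1/2) + (4)·(1/3) + (10)·(1/6) = 8.
s3: (6)·(1/2) + (8)·(1/3) + (5)·(1/6) = 13/2.
The best pure response is s2 with expected payoff 8.

8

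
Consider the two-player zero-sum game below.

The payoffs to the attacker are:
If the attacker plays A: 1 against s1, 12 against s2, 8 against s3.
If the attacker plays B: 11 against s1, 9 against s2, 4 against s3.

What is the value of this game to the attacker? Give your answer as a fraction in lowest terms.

6

Column s2 is strictly dominated by s3 for the defender (it gives the attacker more in every row).
The remaining 2×2 game on (A, B) × (s1, s3) has no saddle point. Let the attacker play A with probability p; indifference gives p + 11(1−p) = 8p + 4(1−p), so p = 1/2.
Similarly the defender's optimal q on s1 is 2/7, and the value is 1·(2/7) + (8)·(5/7) = 6.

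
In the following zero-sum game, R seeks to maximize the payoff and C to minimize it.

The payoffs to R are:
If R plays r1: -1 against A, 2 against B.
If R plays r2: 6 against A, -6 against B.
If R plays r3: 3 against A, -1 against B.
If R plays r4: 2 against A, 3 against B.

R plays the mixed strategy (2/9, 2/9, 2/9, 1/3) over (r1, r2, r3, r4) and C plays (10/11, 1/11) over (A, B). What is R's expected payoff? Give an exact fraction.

Against (10/11, 1/11), each row's expected payoff is r1: -8/11; r2: 54/11; r3: 29/11; r4: 23/11.
Taking the (2/9, 2/9, 2/9, 1/3)-weighted average: (2/9)·(-8/11) + (2/9)·(54/11) + (2/9)·(29/11) + (1/3)·(23/11) = 73/33.

73/33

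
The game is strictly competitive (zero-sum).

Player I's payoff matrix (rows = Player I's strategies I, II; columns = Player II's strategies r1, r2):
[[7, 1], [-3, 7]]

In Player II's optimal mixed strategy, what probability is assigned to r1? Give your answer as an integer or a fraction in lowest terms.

Row minima are 1 and -3, so Player I's maximin is 1; column maxima are 7 and 7, so Player II's minimax is 7. These differ, so the equilibrium is in mixed strategies.
Let Player II play r1 with probability q. Player I is indifferent when 7q + (1−q) = −3q + 7(1−q), giving q = 3/8.

3/8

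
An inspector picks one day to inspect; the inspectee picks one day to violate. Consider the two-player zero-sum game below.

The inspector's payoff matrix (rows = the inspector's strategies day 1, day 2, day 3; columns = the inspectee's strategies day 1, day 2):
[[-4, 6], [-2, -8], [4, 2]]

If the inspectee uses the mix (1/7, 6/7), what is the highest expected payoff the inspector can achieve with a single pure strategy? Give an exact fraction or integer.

day 1: (-4)·(1/7) + (6)·(6/7) = 32/7.
day 2: (-2)·(1/7) + (-8)·(6/7) = -50/7.
day 3: (4)·(1/7) + (2)·(6/7) = 16/7.
The best pure response is day 1 with expected payoff 32/7.

32/7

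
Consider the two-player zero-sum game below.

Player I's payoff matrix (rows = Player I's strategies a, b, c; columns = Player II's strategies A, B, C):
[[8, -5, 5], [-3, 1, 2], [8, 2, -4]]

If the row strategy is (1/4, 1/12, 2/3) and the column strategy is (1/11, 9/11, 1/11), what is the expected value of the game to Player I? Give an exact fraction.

2/3

Against (1/11, 9/11, 1/11), each row's expected payoff is a: -32/11; b: 8/11; c: 2.
Taking the (1/4, 1/12, 2/3)-weighted average: (1/4)·(-32/11) + (1/12)·(8/11) + (2/3)·(2) = 2/3.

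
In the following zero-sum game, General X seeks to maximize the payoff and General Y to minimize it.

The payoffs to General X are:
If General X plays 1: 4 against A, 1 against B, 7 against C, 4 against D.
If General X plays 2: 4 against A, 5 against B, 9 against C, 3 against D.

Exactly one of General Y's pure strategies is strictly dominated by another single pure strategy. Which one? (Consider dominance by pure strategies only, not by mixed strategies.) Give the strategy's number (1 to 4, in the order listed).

General Y prefers columns that give General X less. Compare C with A: 4 < 7, 4 < 9.
So A strictly dominates C for General Y; C is strictly dominated.

3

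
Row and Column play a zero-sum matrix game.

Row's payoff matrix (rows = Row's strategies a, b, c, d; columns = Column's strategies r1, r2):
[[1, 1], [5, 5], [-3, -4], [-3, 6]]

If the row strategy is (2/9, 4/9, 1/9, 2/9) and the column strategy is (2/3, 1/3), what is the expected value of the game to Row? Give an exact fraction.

56/27

Against (2/3, 1/3), each row's expected payoff is a: 1; b: 5; c: -10/3; d: 0.
Taking the (2/9, 4/9, 1/9, 2/9)-weighted average: (2/9)·(1) + (4/9)·(5) + (1/9)·(-10/3) + (2/9)·(0) = 56/27.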